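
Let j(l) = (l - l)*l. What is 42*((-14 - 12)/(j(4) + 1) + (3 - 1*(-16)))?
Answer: -294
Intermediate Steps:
j(l) = 0 (j(l) = 0*l = 0)
42*((-14 - 12)/(j(4) + 1) + (3 - 1*(-16))) = 42*((-14 - 12)/(0 + 1) + (3 - 1*(-16))) = 42*(-26/1 + (3 + 16)) = 42*(-26*1 + 19) = 42*(-26 + 19) = 42*(-7) = -294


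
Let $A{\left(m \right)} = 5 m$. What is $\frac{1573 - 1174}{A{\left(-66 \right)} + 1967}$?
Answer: $\frac{399}{1637} \approx 0.24374$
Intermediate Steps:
$\frac{1573 - 1174}{A{\left(-66 \right)} + 1967} = \frac{1573 - 1174}{5 \left(-66\right) + 1967} = \frac{399}{-330 + 1967} = \frac{399}{1637}$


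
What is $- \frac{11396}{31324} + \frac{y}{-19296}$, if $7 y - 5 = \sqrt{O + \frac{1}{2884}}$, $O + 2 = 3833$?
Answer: $- \frac{384859283}{1057748832} - \frac{\sqrt{7966044205}}{194773824} \approx -0.36431$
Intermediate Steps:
$O = 3831$ ($O = -2 + 3833 = 3831$)
$y = \frac{5}{7} + \frac{\sqrt{7966044205}}{10094}$ ($y = \frac{5}{7} + \frac{\sqrt{3831 + \frac{1}{2884}}}{7} = \frac{5}{7} + \frac{\sqrt{\frac{11048605}{2884}}}{7} = \frac{5}{7} + \frac{\frac{1}{1442} \sqrt{7966044205}}{7} = \frac{5}{7} + \frac{\sqrt{7966044205}}{10094} \approx 9.5564$)
$- \frac{11396}{31324} + \frac{y}{-19296} = - \frac{11396}{31324} + \frac{\frac{5}{7} + \frac{\sqrt{7966044205}}{10094}}{-19296} = \left(-11396\right) \frac{1}{31324} + \left(\frac{5}{7} + \frac{\sqrt{7966044205}}{10094}\right) \left(- \frac{1}{19296}\right) = - \frac{2849}{7831} - \left(\frac{5}{135072} + \frac{\sqrt{7966044205}}{194773824}\right) = - \frac{384859283}{1057748832} - \frac{\sqrt{7966044205}}{194773824}$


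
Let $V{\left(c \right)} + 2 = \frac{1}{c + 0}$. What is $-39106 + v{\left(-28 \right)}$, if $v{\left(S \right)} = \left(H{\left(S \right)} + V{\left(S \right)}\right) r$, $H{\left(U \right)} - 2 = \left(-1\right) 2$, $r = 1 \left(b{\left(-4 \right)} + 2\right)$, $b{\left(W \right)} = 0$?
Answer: $- \frac{547541}{14} \approx -39110.0$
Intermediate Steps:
$V{\left(c \right)} = -2 + \frac{1}{c}$ ($V{\left(c \right)} = -2 + \frac{1}{c + 0} = -2 + \frac{1}{c}$)
$r = 2$ ($r = 1 \left(0 + 2\right) = 1 \cdot 2 = 2$)
$H{\left(U \right)} = 0$ ($H{\left(U \right)} = 2 - 2 = 0$)
$v{\left(S \right)} = -4 + \frac{2}{S}$ ($v{\left(S \right)} = \left(0 - \left(2 - \frac{1}{S}\right)\right) 2 = \left(-2 + \frac{1}{S}\right) 2 = -4 + \frac{2}{S}$)
$-39106 + v{\left(-28 \right)} = -39106 - \left(4 - \frac{2}{-28}\right) = -39106 + \left(-4 + 2 \left(- \frac{1}{28}\right)\right) = -39106 - \frac{57}{14} = - \frac{547541}{14}$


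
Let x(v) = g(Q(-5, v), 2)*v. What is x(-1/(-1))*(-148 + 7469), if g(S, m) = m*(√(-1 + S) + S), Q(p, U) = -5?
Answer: -73210 + 14642*I*√6 ≈ -73210.0 + 35865.0*I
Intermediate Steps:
g(S, m) = m*(S + √(-1 + S))
x(v) = v*(-10 + 2*I*√6) (x(v) = (2*(-5 + √(-1 - 5)))*v = (2*(-5 + √(-6)))*v = (2*(-5 + I*√6))*v = (-10 + 2*I*√6)*v = v*(-10 + 2*I*√6))
x(-1/(-1))*(-148 + 7469) = (2*(-1/(-1))*(-5 + I*√6))*(-148 + 7469) = (2*(-1*(-1))*(-5 + I*√6))*7321 = (2*1*(-5 + I*√6))*7321 = (-10 + 2*I*√6)*7321 = -73210 + 14642*I*√6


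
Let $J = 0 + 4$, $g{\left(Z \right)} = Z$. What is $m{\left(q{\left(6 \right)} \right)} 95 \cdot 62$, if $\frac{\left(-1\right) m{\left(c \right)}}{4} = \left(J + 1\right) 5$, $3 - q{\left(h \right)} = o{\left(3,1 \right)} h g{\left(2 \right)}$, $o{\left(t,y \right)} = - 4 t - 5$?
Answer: $-589000$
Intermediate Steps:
$o{\left(t,y \right)} = -5 - 4 t$
$J = 4$
$q{\left(h \right)} = 3 + 34 h$ ($q{\left(h \right)} = 3 - \left(-5 - 12\right) h 2 = 3 - - 17 h 2 = 3 - - 34 h = 3 + 34 h$)
$m{\left(c \right)} = -100$ ($m{\left(c \right)} = - 4 \left(4 + 1\right) 5 = - 4 \cdot 5 \cdot 5 = \left(-4\right) 25 = -100$)
$m{\left(q{\left(6 \right)} \right)} 95 \cdot 62 = \left(-100\right) 95 \cdot 62 = \left(-9500\right) 62 = -589000$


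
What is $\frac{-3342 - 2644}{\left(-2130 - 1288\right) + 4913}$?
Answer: $- \frac{5986}{1495} \approx -4.004$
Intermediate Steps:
$\frac{-3342 - 2644}{\left(-2130 - 1288\right) + 4913} = - \frac{5986}{\left(-2130 - 1288\right) + 4913} = - \frac{5986}{-3418 + 4913} = - \frac{5986}{1495}$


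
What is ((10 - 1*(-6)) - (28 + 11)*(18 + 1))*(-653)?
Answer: 473425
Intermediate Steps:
((10 - 1*(-6)) - (28 + 11)*(18 + 1))*(-653) = ((10 + 6) - 39*19)*(-653) = (16 - 1*741)*(-653) = (16 - 741)*(-653) = -725*(-653) = 473425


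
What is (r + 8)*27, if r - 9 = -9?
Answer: 216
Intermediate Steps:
r = 0 (r = 9 - 9 = 0)
(r + 8)*27 = (0 + 8)*27 = 8*27 = 216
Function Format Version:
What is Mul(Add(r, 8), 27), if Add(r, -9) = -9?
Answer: 216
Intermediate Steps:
r = 0 (r = Add(9, -9) = 0)
Mul(Add(r, 8), 27) = Mul(Add(0, 8), 27) = Mul(8, 27) = 216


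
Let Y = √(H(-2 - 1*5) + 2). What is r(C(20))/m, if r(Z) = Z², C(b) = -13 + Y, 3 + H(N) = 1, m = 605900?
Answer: 169/605900 ≈ 0.00027892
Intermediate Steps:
H(N) = -2 (H(N) = -3 + 1 = -2)
Y = 0 (Y = √(-2 + 2) = √0 = 0)
C(b) = -13 (C(b) = -13 + 0 = -13)
r(C(20))/m = (-13)²/605900 = 169*(1/605900) = 169/605900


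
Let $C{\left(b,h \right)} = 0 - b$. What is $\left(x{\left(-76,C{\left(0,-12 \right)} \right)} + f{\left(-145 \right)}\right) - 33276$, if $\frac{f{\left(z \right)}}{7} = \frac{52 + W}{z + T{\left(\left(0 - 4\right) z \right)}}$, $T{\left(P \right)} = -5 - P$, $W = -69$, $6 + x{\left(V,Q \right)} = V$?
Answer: $- \frac{24351221}{730} \approx -33358.0$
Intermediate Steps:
$C{\left(b,h \right)} = - b$
$x{\left(V,Q \right)} = -6 + V$
$f{\left(z \right)} = - \frac{119}{-5 + 5 z}$ ($f{\left(z \right)} = 7 \frac{52 - 69}{z - \left(5 + \left(0 - 4\right) z\right)} = 7 \left(- \frac{17}{z - \left(5 - 4 z\right)}\right) = 7 \left(- \frac{17}{z + \left(-5 + 4 z\right)}\right) = 7 \left(- \frac{17}{-5 + 5 z}\right) = - \frac{119}{-5 + 5 z}$)
$\left(x{\left(-76,C{\left(0,-12 \right)} \right)} + f{\left(-145 \right)}\right) - 33276 = \left(\left(-6 - 76\right) - \frac{119}{-5 + 5 \left(-145\right)}\right) - 33276 = \left(-82 - \frac{119}{-5 - 725}\right) - 33276 = \left(-82 - \frac{119}{-730}\right) - 33276 = \left(-82 - - \frac{119}{730}\right) - 33276 = \left(-82 + \frac{119}{730}\right) - 33276 = - \frac{59741}{730} - 33276 = - \frac{24351221}{730}$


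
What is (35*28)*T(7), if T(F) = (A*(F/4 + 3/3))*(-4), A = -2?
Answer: 21560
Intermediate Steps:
T(F) = 8 + 2*F (T(F) = -2*(F/4 + 3/3)*(-4) = -2*(F*(¼) + 3*(⅓))*(-4) = -2*(F/4 + 1)*(-4) = -2*(1 + F/4)*(-4) = (-2 - F/2)*(-4) = 8 + 2*F)
(35*28)*T(7) = (35*28)*(8 + 2*7) = 980*(8 + 14) = 980*22 = 21560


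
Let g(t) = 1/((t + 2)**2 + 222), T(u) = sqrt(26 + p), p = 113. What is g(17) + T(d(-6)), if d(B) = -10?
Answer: 1/583 + sqrt(139) ≈ 11.792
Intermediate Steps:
T(u) = sqrt(139) (T(u) = sqrt(26 + 113) = sqrt(139))
g(t) = 1/(222 + (2 + t)**2) (g(t) = 1/((2 + t)**2 + 222) = 1/(222 + (2 + t)**2))
g(17) + T(d(-6)) = 1/(222 + (2 + 17)**2) + sqrt(139) = 1/(222 + 19**2) + sqrt(139) = 1/(222 + 361) + sqrt(139) = 1/583 + sqrt(139)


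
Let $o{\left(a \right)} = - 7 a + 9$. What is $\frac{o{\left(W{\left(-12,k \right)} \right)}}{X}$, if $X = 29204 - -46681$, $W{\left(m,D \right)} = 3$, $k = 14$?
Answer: $- \frac{4}{25295} \approx -0.00015813$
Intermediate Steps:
$X = 75885$ ($X = 29204 + 46681 = 75885$)
$o{\left(a \right)} = 9 - 7 a$
$\frac{o{\left(W{\left(-12,k \right)} \right)}}{X} = \frac{9 - 21}{75885} = \left(9 - 21\right) \frac{1}{75885} = \left(-12\right) \frac{1}{75885} = - \frac{4}{25295}$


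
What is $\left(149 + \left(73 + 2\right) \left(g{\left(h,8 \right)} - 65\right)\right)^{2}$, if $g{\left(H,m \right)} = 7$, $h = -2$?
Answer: $17648401$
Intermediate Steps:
$\left(149 + \left(73 + 2\right) \left(g{\left(h,8 \right)} - 65\right)\right)^{2} = \left(149 + \left(73 + 2\right) \left(7 - 65\right)\right)^{2} = \left(149 + 75 \left(-58\right)\right)^{2} = \left(149 - 4350\right)^{2} = \left(-4201\right)^{2} = 17648401$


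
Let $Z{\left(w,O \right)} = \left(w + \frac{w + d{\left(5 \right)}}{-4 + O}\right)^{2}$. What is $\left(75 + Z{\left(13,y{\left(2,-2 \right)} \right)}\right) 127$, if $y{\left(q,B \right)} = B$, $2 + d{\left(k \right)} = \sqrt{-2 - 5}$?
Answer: $\frac{50673}{2} - \frac{8509 i \sqrt{7}}{18} \approx 25337.0 - 1250.7 i$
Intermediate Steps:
$d{\left(k \right)} = -2 + i \sqrt{7}$ ($d{\left(k \right)} = -2 + \sqrt{-2 - 5} = -2 + \sqrt{-7} = -2 + i \sqrt{7}$)
$Z{\left(w,O \right)} = \left(w + \frac{-2 + w + i \sqrt{7}}{-4 + O}\right)^{2}$ ($Z{\left(w,O \right)} = \left(w + \frac{w - \left(2 - i \sqrt{7}\right)}{-4 + O}\right)^{2} = \left(w + \frac{-2 + w + i \sqrt{7}}{-4 + O}\right)^{2}$)
$\left(75 + Z{\left(13,y{\left(2,-2 \right)} \right)}\right) 127 = \left(75 + \frac{\left(-2 - 39 + i \sqrt{7} - 26\right)^{2}}{\left(-4 - 2\right)^{2}}\right) 127 = \left(75 + \frac{\left(-2 - 39 + i \sqrt{7} - 26\right)^{2}}{36}\right) 127 = \left(75 + \frac{\left(-67 + i \sqrt{7}\right)^{2}}{36}\right) 127 = 9525 + \frac{127 \left(-67 + i \sqrt{7}\right)^{2}}{36}$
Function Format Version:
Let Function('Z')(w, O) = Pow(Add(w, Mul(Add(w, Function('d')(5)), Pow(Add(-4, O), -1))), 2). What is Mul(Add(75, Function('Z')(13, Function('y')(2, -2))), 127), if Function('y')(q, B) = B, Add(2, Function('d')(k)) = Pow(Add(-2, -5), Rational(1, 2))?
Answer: Add(Rational(50673, 2), Mul(Rational(-8509, 18), I, Pow(7, Rational(1, 2)))) ≈ Add(25337., Mul(-1250.7, I))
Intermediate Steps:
Function('d')(k) = Add(-2, Mul(I, Pow(7, Rational(1, 2)))) (Function('d')(k) = Add(-2, Pow(Add(-2, -5), Rational(1, 2))) = Add(-2, Pow(-7, Rational(1, 2))) = Add(-2, Mul(I, Pow(7, Rational(1, 2)))))
Function('Z')(w, O) = Pow(Add(w, Mul(Pow(Add(-4, O), -1), Add(-2, w, Mul(I, Pow(7, Rational(1, 2)))))), 2) (Function('Z')(w, O) = Pow(Add(w, Mul(Add(w, Add(-2, Mul(I, Pow(7, Rational(1, 2))))), Pow(Add(-4, O), -1))), 2) = Pow(Add(w, Mul(Add(-2, w, Mul(I, Pow(7, Rational(1, 2)))), Pow(Add(-4, O), -1))), 2) = Pow(Add(w, Mul(Pow(Add(-4, O), -1), Add(-2, w, Mul(I, Pow(7, Rational(1, 2)))))), 2))
Mul(Add(75, Function('Z')(13, Function('y')(2, -2))), 127) = Mul(Add(75, Mul(Pow(Add(-4, -2), -2), Pow(Add(-2, Mul(-3, 13), Mul(I, Pow(7, Rational(1, 2))), Mul(-2, 13)), 2))), 127) = Mul(Add(75, Mul(Pow(-6, -2), Pow(Add(-2, -39, Mul(I, Pow(7, Rational(1, 2))), -26), 2))), 127) = Mul(Add(75, Mul(Rational(1, 36), Pow(Add(-67, Mul(I, Pow(7, Rational(1, 2)))), 2))), 127) = Add(9525, Mul(Rational(127, 36), Pow(Add(-67, Mul(I, Pow(7, Rational(1, 2)))), 2)))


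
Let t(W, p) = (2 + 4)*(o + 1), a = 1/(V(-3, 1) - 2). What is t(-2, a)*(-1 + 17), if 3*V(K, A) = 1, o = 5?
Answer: 576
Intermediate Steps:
V(K, A) = ⅓ (V(K, A) = (⅓)*1 = ⅓)
a = -⅗ (a = 1/(⅓ - 2) = 1/(-5/3) = -⅗ ≈ -0.60000)
t(W, p) = 36 (t(W, p) = (2 + 4)*(5 + 1) = 6*6 = 36)
t(-2, a)*(-1 + 17) = 36*(-1 + 17) = 36*16 = 576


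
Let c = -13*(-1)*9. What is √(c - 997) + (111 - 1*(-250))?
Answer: 361 + 4*I*√55 ≈ 361.0 + 29.665*I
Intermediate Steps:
c = 117 (c = 13*9 = 117)
√(c - 997) + (111 - 1*(-250)) = √(117 - 997) + (111 - 1*(-250)) = √(-880) + (111 + 250) = 4*I*√55 + 361 = 361 + 4*I*√55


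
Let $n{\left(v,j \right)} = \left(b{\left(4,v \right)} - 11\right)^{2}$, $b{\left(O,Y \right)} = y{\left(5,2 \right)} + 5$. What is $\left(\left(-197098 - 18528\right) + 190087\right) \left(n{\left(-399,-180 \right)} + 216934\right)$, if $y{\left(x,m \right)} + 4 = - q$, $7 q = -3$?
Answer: $- \frac{271588238445}{49} \approx -5.5426 \cdot 10^{9}$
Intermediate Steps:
$q = - \frac{3}{7}$ ($q = \frac{1}{7} \left(-3\right) = - \frac{3}{7} \approx -0.42857$)
$y{\left(x,m \right)} = - \frac{25}{7}$ ($y{\left(x,m \right)} = -4 - - \frac{3}{7} = -4 + \frac{3}{7} = - \frac{25}{7}$)
$b{\left(O,Y \right)} = \frac{10}{7}$ ($b{\left(O,Y \right)} = - \frac{25}{7} + 5 = \frac{10}{7}$)
$n{\left(v,j \right)} = \frac{4489}{49}$ ($n{\left(v,j \right)} = \left(\frac{10}{7} - 11\right)^{2} = \left(- \frac{67}{7}\right)^{2} = \frac{4489}{49}$)
$\left(\left(-197098 - 18528\right) + 190087\right) \left(n{\left(-399,-180 \right)} + 216934\right) = \left(\left(-197098 - 18528\right) + 190087\right) \left(\frac{4489}{49} + 216934\right) = \left(\left(-197098 - 18528\right) + 190087\right) \frac{10634255}{49} = \left(-215626 + 190087\right) \frac{10634255}{49} = \left(-25539\right) \frac{10634255}{49} = - \frac{271588238445}{49}$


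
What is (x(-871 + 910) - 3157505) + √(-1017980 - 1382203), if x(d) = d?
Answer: -3157466 + 3*I*√266687 ≈ -3.1575e+6 + 1549.3*I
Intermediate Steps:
(x(-871 + 910) - 3157505) + √(-1017980 - 1382203) = ((-871 + 910) - 3157505) + √(-1017980 - 1382203) = (39 - 3157505) + √(-2400183) = -3157466 + 3*I*√266687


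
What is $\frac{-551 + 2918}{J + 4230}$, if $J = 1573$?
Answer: $\frac{2367}{5803} \approx 0.40789$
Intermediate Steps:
$\frac{-551 + 2918}{J + 4230} = \frac{-551 + 2918}{1573 + 4230} = \frac{2367}{5803}$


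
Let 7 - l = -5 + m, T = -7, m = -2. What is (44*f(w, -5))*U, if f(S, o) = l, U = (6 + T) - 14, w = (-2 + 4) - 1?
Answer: -9240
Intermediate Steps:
w = 1 (w = 2 - 1 = 1)
U = -15 (U = (6 - 7) - 14 = -1 - 14 = -15)
l = 14 (l = 7 - (-5 - 2) = 7 - 1*(-7) = 7 + 7 = 14)
f(S, o) = 14
(44*f(w, -5))*U = (44*14)*(-15) = 616*(-15) = -9240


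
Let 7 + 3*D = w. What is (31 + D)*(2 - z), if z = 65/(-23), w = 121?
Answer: 333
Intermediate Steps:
D = 38 (D = -7/3 + (⅓)*121 = -7/3 + 121/3 = 38)
z = -65/23 (z = 65*(-1/23) = -65/23 ≈ -2.8261)
(31 + D)*(2 - z) = (31 + 38)*(2 - 1*(-65/23)) = 69*(2 + 65/23) = 69*(111/23) = 333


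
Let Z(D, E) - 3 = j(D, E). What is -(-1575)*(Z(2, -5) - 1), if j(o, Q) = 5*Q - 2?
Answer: -39375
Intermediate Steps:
j(o, Q) = -2 + 5*Q
Z(D, E) = 1 + 5*E (Z(D, E) = 3 + (-2 + 5*E) = 1 + 5*E)
-(-1575)*(Z(2, -5) - 1) = -(-1575)*((1 + 5*(-5)) - 1) = -(-1575)*((1 - 25) - 1) = -(-1575)*(-24 - 1) = -(-1575)*(-25) = -315*125 = -39375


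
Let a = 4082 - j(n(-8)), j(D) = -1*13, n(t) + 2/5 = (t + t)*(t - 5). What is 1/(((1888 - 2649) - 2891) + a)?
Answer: 1/443 ≈ 0.0022573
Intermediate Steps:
n(t) = -2/5 + 2*t*(-5 + t) (n(t) = -2/5 + (t + t)*(t - 5) = -2/5 + (2*t)*(-5 + t) = -2/5 + 2*t*(-5 + t))
j(D) = -13
a = 4095 (a = 4082 - 1*(-13) = 4082 + 13 = 4095)
1/(((1888 - 2649) - 2891) + a) = 1/(((1888 - 2649) - 2891) + 4095) = 1/((-761 - 2891) + 4095) = 1/(-3652 + 4095) = 1/443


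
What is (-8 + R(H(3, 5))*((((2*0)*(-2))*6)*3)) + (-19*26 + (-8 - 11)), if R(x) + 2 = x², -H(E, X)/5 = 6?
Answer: -521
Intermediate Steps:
H(E, X) = -30 (H(E, X) = -5*6 = -30)
R(x) = -2 + x²
(-8 + R(H(3, 5))*((((2*0)*(-2))*6)*3)) + (-19*26 + (-8 - 11)) = (-8 + (-2 + (-30)²)*((((2*0)*(-2))*6)*3)) + (-19*26 + (-8 - 11)) = (-8 + (-2 + 900)*(((0*(-2))*6)*3)) + (-494 - 19) = (-8 + 898*((0*6)*3)) - 513 = (-8 + 898*(0*3)) - 513 = (-8 + 898*0) - 513 = (-8 + 0) - 513 = -8 - 513 = -521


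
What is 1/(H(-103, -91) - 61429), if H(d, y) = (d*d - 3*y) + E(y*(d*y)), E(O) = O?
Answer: -1/903490 ≈ -1.1068e-6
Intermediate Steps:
H(d, y) = d**2 - 3*y + d*y**2 (H(d, y) = (d*d - 3*y) + y*(d*y) = (d**2 - 3*y) + d*y**2 = d**2 - 3*y + d*y**2)
1/(H(-103, -91) - 61429) = 1/(((-103)**2 - 3*(-91) - 103*(-91)**2) - 61429) = 1/((10609 + 273 - 103*8281) - 61429) = 1/((10609 + 273 - 852943) - 61429) = 1/(-842061 - 61429) = 1/(-903490) = -1/903490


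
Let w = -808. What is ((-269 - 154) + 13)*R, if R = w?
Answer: 331280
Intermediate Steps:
R = -808
((-269 - 154) + 13)*R = ((-269 - 154) + 13)*(-808) = (-423 + 13)*(-808) = -410*(-808) = 331280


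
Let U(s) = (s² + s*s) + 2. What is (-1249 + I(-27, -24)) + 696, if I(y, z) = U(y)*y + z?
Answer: -39997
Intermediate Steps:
U(s) = 2 + 2*s² (U(s) = (s² + s²) + 2 = 2*s² + 2 = 2 + 2*s²)
I(y, z) = z + y*(2 + 2*y²) (I(y, z) = (2 + 2*y²)*y + z = y*(2 + 2*y²) + z = z + y*(2 + 2*y²))
(-1249 + I(-27, -24)) + 696 = (-1249 + (-24 + 2*(-27)*(1 + (-27)²))) + 696 = (-1249 + (-24 + 2*(-27)*(1 + 729))) + 696 = (-1249 + (-24 + 2*(-27)*730)) + 696 = (-1249 + (-24 - 39420)) + 696 = (-1249 - 39444) + 696 = -40693 + 696 = -39997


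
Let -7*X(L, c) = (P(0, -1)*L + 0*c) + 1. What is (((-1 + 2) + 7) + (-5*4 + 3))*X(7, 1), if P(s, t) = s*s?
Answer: 9/7 ≈ 1.2857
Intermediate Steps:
P(s, t) = s²
X(L, c) = -⅐ (X(L, c) = -((0²*L + 0*c) + 1)/7 = -((0*L + 0) + 1)/7 = -((0 + 0) + 1)/7 = -(0 + 1)/7 = -⅐*1 = -⅐)
(((-1 + 2) + 7) + (-5*4 + 3))*X(7, 1) = (((-1 + 2) + 7) + (-5*4 + 3))*(-⅐) = ((1 + 7) + (-20 + 3))*(-⅐) = (8 - 17)*(-⅐) = -9*(-⅐) = 9/7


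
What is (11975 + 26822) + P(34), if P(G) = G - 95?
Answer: 38736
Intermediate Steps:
P(G) = -95 + G
(11975 + 26822) + P(34) = (11975 + 26822) + (-95 + 34) = 38797 - 61 = 38736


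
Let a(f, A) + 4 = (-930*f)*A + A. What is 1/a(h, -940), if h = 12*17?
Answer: 1/178335856 ≈ 5.6074e-9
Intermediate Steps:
h = 204
a(f, A) = -4 + A - 930*A*f (a(f, A) = -4 + ((-930*f)*A + A) = -4 + (-930*A*f + A) = -4 + (A - 930*A*f) = -4 + A - 930*A*f)
1/a(h, -940) = 1/(-4 - 940 - 930*(-940)*204) = 1/(-4 - 940 + 178336800) = 1/178335856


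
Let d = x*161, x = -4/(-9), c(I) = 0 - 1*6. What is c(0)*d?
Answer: -1288/3 ≈ -429.33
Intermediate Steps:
c(I) = -6 (c(I) = 0 - 6 = -6)
x = 4/9 (x = -4*(-⅑) = 4/9 ≈ 0.44444)
d = 644/9 (d = (4/9)*161 = 644/9 ≈ 71.556)
c(0)*d = -6*644/9 = -1288/3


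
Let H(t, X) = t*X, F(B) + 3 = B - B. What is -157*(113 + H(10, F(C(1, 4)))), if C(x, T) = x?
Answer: -13031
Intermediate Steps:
F(B) = -3 (F(B) = -3 + (B - B) = -3 + 0 = -3)
H(t, X) = X*t
-157*(113 + H(10, F(C(1, 4)))) = -157*(113 - 3*10) = -157*(113 - 30) = -157*83 = -13031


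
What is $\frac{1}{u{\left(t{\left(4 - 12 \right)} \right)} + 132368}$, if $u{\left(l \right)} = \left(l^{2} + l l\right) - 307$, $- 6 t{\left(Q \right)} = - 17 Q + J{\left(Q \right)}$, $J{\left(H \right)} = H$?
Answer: $\frac{9}{1196741} \approx 7.5204 \cdot 10^{-6}$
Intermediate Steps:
$t{\left(Q \right)} = \frac{8 Q}{3}$ ($t{\left(Q \right)} = - \frac{- 17 Q + Q}{6} = - \frac{\left(-16\right) Q}{6} = \frac{8 Q}{3}$)
$u{\left(l \right)} = -307 + 2 l^{2}$ ($u{\left(l \right)} = \left(l^{2} + l^{2}\right) - 307 = 2 l^{2} - 307 = -307 + 2 l^{2}$)
$\frac{1}{u{\left(t{\left(4 - 12 \right)} \right)} + 132368} = \frac{1}{\left(-307 + 2 \left(\frac{8 \left(4 - 12\right)}{3}\right)^{2}\right) + 132368} = \frac{1}{\left(-307 + 2 \left(\frac{8}{3} \left(-8\right)\right)^{2}\right) + 132368} = \frac{1}{\left(-307 + 2 \left(- \frac{64}{3}\right)^{2}\right) + 132368} = \frac{1}{\left(-307 + 2 \cdot \frac{4096}{9}\right) + 132368} = \frac{1}{\left(-307 + \frac{8192}{9}\right) + 132368} = \frac{1}{\frac{5429}{9} + 132368} = \frac{1}{\frac{1196741}{9}} = \frac{9}{1196741}$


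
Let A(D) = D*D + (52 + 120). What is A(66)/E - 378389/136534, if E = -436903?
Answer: -165937515219/59652114202 ≈ -2.7818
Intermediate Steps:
A(D) = 172 + D² (A(D) = D² + 172 = 172 + D²)
A(66)/E - 378389/136534 = (172 + 66²)/(-436903) - 378389/136534 = (172 + 4356)*(-1/436903) - 378389*1/136534 = 4528*(-1/436903) - 378389/136534 = -4528/436903 - 378389/136534 = -165937515219/59652114202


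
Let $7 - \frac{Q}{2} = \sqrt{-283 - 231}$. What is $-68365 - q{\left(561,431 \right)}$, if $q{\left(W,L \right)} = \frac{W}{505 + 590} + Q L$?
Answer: $- \frac{27155822}{365} + 862 i \sqrt{514} \approx -74400.0 + 19543.0 i$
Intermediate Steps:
$Q = 14 - 2 i \sqrt{514}$ ($Q = 14 - 2 \sqrt{-283 - 231} = 14 - 2 \sqrt{-514} = 14 - 2 i \sqrt{514} \approx 14.0 - 45.343 i$)
$q{\left(W,L \right)} = \frac{W}{1095} + L \left(14 - 2 i \sqrt{514}\right)$ ($q{\left(W,L \right)} = \frac{W}{505 + 590} + \left(14 - 2 i \sqrt{514}\right) L = \frac{W}{1095} + L \left(14 - 2 i \sqrt{514}\right)$)
$-68365 - q{\left(561,431 \right)} = -68365 - \left(\frac{1}{1095} \cdot 561 + 2 \cdot 431 \left(7 - i \sqrt{514}\right)\right) = -68365 - \left(\frac{187}{365} + \left(6034 - 862 i \sqrt{514}\right)\right) = -68365 - \left(\frac{2202597}{365} - 862 i \sqrt{514}\right) = - \frac{27155822}{365} + 862 i \sqrt{514}$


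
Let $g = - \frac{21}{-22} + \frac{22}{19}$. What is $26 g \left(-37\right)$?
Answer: $- \frac{424723}{209} \approx -2032.2$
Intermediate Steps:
$g = \frac{883}{418}$ ($g = \left(-21\right) \left(- \frac{1}{22}\right) + 22 \cdot \frac{1}{19} = \frac{21}{22} + \frac{22}{19} = \frac{883}{418} \approx 2.1124$)
$26 g \left(-37\right) = 26 \cdot \frac{883}{418} \left(-37\right) = \frac{11479}{209} \left(-37\right) = - \frac{424723}{209}$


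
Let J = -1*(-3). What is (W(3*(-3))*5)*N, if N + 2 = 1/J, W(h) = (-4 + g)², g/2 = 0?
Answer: -400/3 ≈ -133.33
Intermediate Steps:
J = 3
g = 0 (g = 2*0 = 0)
W(h) = 16 (W(h) = (-4 + 0)² = (-4)² = 16)
N = -5/3 (N = -2 + 1/3 = -2 + ⅓ = -5/3 ≈ -1.6667)
(W(3*(-3))*5)*N = (16*5)*(-5/3) = 80*(-5/3) = -400/3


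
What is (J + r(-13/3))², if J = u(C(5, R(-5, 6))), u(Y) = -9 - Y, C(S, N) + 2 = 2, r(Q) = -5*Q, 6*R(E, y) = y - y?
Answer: 1444/9 ≈ 160.44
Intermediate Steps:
R(E, y) = 0 (R(E, y) = (y - y)/6 = (⅙)*0 = 0)
C(S, N) = 0 (C(S, N) = -2 + 2 = 0)
J = -9 (J = -9 - 1*0 = -9 + 0 = -9)
(J + r(-13/3))² = (-9 - (-65)/3)² = (-9 - 5*(-13/3))² = (-9 + 65/3)² = (38/3)² = 1444/9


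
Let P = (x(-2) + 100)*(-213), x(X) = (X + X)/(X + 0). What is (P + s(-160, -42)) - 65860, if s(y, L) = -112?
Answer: -87698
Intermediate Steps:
x(X) = 2 (x(X) = (2*X)/X = 2)
P = -21726 (P = (2 + 100)*(-213) = 102*(-213) = -21726)
(P + s(-160, -42)) - 65860 = (-21726 - 112) - 65860 = -21838 - 65860 = -87698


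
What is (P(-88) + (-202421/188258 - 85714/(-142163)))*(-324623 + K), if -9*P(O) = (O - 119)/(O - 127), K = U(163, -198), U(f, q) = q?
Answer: 3156586751489829/16775843270 ≈ 1.8816e+5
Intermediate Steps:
K = -198
P(O) = -(-119 + O)/(9*(-127 + O)) (P(O) = -(O - 119)/(9*(O - 127)) = -(-119 + O)/(9*(-127 + O)))
(P(-88) + (-202421/188258 - 85714/(-142163)))*(-324623 + K) = ((119 - 1*(-88))/(9*(-127 - 88)) + (-202421/188258 - 85714/(-142163)))*(-324623 - 198) = ((1/9)*(119 + 88)/(-215) + (-202421*1/188258 - 85714*(-1/142163)))*(-324821) = ((1/9)*(-1/215)*207 + (-202421/188258 + 85714/142163))*(-324821) = (-23/215 - 1805775773/3823331722)*(-324821) = -476178420801/822016320230*(-324821) = 3156586751489829/16775843270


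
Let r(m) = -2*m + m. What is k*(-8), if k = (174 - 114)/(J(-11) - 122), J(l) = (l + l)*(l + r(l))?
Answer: 240/61 ≈ 3.9344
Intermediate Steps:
r(m) = -m
J(l) = 0 (J(l) = (l + l)*(l - l) = (2*l)*0 = 0)
k = -30/61 (k = (174 - 114)/(0 - 122) = 60/(-122) = 60*(-1/122) = -30/61 ≈ -0.49180)
k*(-8) = -30/61*(-8) = 240/61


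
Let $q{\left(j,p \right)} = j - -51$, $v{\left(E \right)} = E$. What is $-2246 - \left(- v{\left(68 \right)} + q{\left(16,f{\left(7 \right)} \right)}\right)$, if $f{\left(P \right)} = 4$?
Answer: $-2245$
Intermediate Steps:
$q{\left(j,p \right)} = 51 + j$ ($q{\left(j,p \right)} = j + 51 = 51 + j$)
$-2246 - \left(- v{\left(68 \right)} + q{\left(16,f{\left(7 \right)} \right)}\right) = -2246 + \left(68 - \left(51 + 16\right)\right) = -2246 + \left(68 - 67\right) = -2246 + 1 = -2245$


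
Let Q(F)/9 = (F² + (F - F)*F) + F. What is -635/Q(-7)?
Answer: -635/378 ≈ -1.6799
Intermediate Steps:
Q(F) = 9*F + 9*F² (Q(F) = 9*((F² + (F - F)*F) + F) = 9*((F² + 0*F) + F) = 9*((F² + 0) + F) = 9*(F² + F) = 9*(F + F²) = 9*F + 9*F²)
-635/Q(-7) = -635*(-1/(63*(1 - 7))) = -635/(9*(-7)*(-6)) = -635/378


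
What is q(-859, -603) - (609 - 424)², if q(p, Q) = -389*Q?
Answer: 200342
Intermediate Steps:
q(-859, -603) - (609 - 424)² = -389*(-603) - (609 - 424)² = 234567 - 1*185² = 234567 - 1*34225 = 234567 - 34225 = 200342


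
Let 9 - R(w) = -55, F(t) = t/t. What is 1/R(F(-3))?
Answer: 1/64 ≈ 0.015625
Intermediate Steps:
F(t) = 1
R(w) = 64 (R(w) = 9 - 1*(-55) = 9 + 55 = 64)
1/R(F(-3)) = 1/64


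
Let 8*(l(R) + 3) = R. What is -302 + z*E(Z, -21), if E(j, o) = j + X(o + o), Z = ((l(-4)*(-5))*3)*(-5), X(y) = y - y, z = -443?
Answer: 231971/2 ≈ 1.1599e+5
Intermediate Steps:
X(y) = 0
l(R) = -3 + R/8
Z = -525/2 (Z = (((-3 + (1/8)*(-4))*(-5))*3)*(-5) = (((-3 - 1/2)*(-5))*3)*(-5) = (-7/2*(-5)*3)*(-5) = ((35/2)*3)*(-5) = (105/2)*(-5) = -525/2 ≈ -262.50)
E(j, o) = j (E(j, o) = j + 0 = j)
-302 + z*E(Z, -21) = -302 - 443*(-525/2) = -302 + 232575/2 = 231971/2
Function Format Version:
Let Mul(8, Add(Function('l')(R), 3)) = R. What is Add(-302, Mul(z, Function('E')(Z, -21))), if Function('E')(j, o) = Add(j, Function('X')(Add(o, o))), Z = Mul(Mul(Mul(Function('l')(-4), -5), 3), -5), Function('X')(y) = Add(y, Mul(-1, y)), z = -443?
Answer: Rational(231971, 2) ≈ 1.1599e+5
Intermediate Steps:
Function('X')(y) = 0
Function('l')(R) = Add(-3, Mul(Rational(1, 8), R))
Z = Rational(-525, 2) (Z = Mul(Mul(Mul(Add(-3, Mul(Rational(1, 8), -4)), -5), 3), -5) = Mul(Mul(Mul(Add(-3, Rational(-1, 2)), -5), 3), -5) = Mul(Mul(Mul(Rational(-7, 2), -5), 3), -5) = Mul(Mul(Rational(35, 2), 3), -5) = Mul(Rational(105, 2), -5) = Rational(-525, 2) ≈ -262.50)
Function('E')(j, o) = j (Function('E')(j, o) = Add(j, 0) = j)
Add(-302, Mul(z, Function('E')(Z, -21))) = Add(-302, Mul(-443, Rational(-525, 2))) = Add(-302, Rational(232575, 2)) = Rational(231971, 2)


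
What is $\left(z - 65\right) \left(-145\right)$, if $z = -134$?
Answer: $28855$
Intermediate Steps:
$\left(z - 65\right) \left(-145\right) = \left(-134 - 65\right) \left(-145\right) = \left(-199\right) \left(-145\right) = 28855$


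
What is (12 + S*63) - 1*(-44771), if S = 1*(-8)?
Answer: 44279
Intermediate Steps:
S = -8
(12 + S*63) - 1*(-44771) = (12 - 8*63) - 1*(-44771) = (12 - 504) + 44771 = -492 + 44771 = 44279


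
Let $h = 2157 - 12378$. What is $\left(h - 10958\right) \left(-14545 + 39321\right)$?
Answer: $-524730904$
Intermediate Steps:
$h = -10221$
$\left(h - 10958\right) \left(-14545 + 39321\right) = \left(-10221 - 10958\right) \left(-14545 + 39321\right) = \left(-21179\right) 24776 = -524730904$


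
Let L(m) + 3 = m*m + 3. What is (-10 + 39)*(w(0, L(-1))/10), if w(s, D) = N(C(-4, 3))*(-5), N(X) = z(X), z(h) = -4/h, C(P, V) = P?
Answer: -29/2 ≈ -14.500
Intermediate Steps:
N(X) = -4/X
L(m) = m² (L(m) = -3 + (m*m + 3) = -3 + (m² + 3) = -3 + (3 + m²) = m²)
w(s, D) = -5 (w(s, D) = -4/(-4)*(-5) = -4*(-¼)*(-5) = 1*(-5) = -5)
(-10 + 39)*(w(0, L(-1))/10) = (-10 + 39)*(-5/10) = 29*(-5*⅒) = 29*(-½) = -29/2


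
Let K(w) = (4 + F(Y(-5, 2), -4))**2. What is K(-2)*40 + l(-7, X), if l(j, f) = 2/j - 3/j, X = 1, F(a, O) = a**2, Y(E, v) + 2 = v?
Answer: 4481/7 ≈ 640.14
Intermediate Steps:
Y(E, v) = -2 + v
K(w) = 16 (K(w) = (4 + (-2 + 2)**2)**2 = (4 + 0**2)**2 = (4 + 0)**2 = 4**2 = 16)
l(j, f) = -1/j
K(-2)*40 + l(-7, X) = 16*40 - 1/(-7) = 640 - 1*(-1/7) = 640 + 1/7 = 4481/7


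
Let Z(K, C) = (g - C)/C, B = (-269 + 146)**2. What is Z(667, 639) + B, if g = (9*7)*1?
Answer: 1074095/71 ≈ 15128.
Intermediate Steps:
g = 63 (g = 63*1 = 63)
B = 15129 (B = (-123)**2 = 15129)
Z(K, C) = (63 - C)/C
Z(667, 639) + B = (63 - 1*639)/639 + 15129 = (63 - 639)/639 + 15129 = (1/639)*(-576) + 15129 = -64/71 + 15129 = 1074095/71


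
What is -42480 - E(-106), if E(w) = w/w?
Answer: -42481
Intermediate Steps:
E(w) = 1
-42480 - E(-106) = -42480 - 1*1 = -42480 - 1 = -42481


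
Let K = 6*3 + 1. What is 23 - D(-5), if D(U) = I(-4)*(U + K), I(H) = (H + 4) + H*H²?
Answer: 919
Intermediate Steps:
K = 19 (K = 18 + 1 = 19)
I(H) = 4 + H + H³ (I(H) = (4 + H) + H³ = 4 + H + H³)
D(U) = -1216 - 64*U (D(U) = (4 - 4 + (-4)³)*(U + 19) = (4 - 4 - 64)*(19 + U) = -64*(19 + U) = -1216 - 64*U)
23 - D(-5) = 23 - (-1216 - 64*(-5)) = 23 - (-1216 + 320) = 23 - 1*(-896) = 23 + 896 = 919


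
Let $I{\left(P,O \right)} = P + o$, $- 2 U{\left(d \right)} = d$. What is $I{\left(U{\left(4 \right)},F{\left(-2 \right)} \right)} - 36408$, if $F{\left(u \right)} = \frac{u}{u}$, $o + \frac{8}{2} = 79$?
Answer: $-36335$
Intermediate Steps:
$U{\left(d \right)} = - \frac{d}{2}$
$o = 75$ ($o = -4 + 79 = 75$)
$F{\left(u \right)} = 1$
$I{\left(P,O \right)} = 75 + P$ ($I{\left(P,O \right)} = P + 75 = 75 + P$)
$I{\left(U{\left(4 \right)},F{\left(-2 \right)} \right)} - 36408 = \left(75 - 2\right) - 36408 = 73 - 36408 = -36335$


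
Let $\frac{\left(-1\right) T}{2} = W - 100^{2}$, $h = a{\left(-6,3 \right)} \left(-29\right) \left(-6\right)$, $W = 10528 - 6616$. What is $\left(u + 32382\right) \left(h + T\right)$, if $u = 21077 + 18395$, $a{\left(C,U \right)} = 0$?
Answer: $874894304$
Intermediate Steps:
$u = 39472$
$W = 3912$
$h = 0$ ($h = 0 \left(-29\right) \left(-6\right) = 0 \left(-6\right) = 0$)
$T = 12176$ ($T = - 2 \left(3912 - 100^{2}\right) = - 2 \left(3912 - 10000\right) = \left(-2\right) \left(-6088\right) = 12176$)
$\left(u + 32382\right) \left(h + T\right) = \left(39472 + 32382\right) \left(0 + 12176\right) = 71854 \cdot 12176 = 874894304$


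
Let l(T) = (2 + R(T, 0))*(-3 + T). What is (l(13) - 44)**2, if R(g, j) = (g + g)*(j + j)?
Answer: 576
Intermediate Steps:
R(g, j) = 4*g*j (R(g, j) = (2*g)*(2*j) = 4*g*j)
l(T) = -6 + 2*T (l(T) = (2 + 4*T*0)*(-3 + T) = (2 + 0)*(-3 + T) = 2*(-3 + T) = -6 + 2*T)
(l(13) - 44)**2 = ((-6 + 2*13) - 44)**2 = ((-6 + 26) - 44)**2 = (20 - 44)**2 = (-24)**2 = 576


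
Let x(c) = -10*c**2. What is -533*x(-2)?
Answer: 21320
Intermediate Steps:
-533*x(-2) = -(-5330)*(-2)**2 = -(-5330)*4 = -533*(-40) = 21320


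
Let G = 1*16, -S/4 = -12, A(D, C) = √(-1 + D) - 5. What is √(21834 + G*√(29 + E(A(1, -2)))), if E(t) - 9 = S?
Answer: √(21834 + 16*√86) ≈ 148.26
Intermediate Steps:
A(D, C) = -5 + √(-1 + D)
S = 48 (S = -4*(-12) = 48)
E(t) = 57 (E(t) = 9 + 48 = 57)
G = 16
√(21834 + G*√(29 + E(A(1, -2)))) = √(21834 + 16*√(29 + 57)) = √(21834 + 16*√86)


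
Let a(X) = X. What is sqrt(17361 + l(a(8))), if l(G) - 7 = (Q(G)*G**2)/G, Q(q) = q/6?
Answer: 14*sqrt(798)/3 ≈ 131.83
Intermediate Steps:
Q(q) = q/6 (Q(q) = q*(1/6) = q/6)
l(G) = 7 + G**2/6 (l(G) = 7 + ((G/6)*G**2)/G = 7 + (G**3/6)/G = 7 + G**2/6)
sqrt(17361 + l(a(8))) = sqrt(17361 + (7 + (1/6)*8**2)) = sqrt(17361 + (7 + (1/6)*64)) = sqrt(17361 + (7 + 32/3)) = sqrt(17361 + 53/3) = sqrt(52136/3) = 14*sqrt(798)/3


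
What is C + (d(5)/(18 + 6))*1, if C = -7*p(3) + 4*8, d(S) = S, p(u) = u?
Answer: 269/24 ≈ 11.208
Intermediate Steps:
C = 11 (C = -7*3 + 4*8 = -21 + 32 = 11)
C + (d(5)/(18 + 6))*1 = 11 + (5/(18 + 6))*1 = 11 + (5/24)*1 = 11 + 5/24 = 269/24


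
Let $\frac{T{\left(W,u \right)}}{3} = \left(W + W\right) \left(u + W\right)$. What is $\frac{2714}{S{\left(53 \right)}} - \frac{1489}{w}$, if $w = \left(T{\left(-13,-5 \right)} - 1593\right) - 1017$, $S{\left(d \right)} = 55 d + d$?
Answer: $\frac{1923109}{894852} \approx 2.1491$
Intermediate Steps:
$S{\left(d \right)} = 56 d$
$T{\left(W,u \right)} = 6 W \left(W + u\right)$ ($T{\left(W,u \right)} = 3 \left(W + W\right) \left(u + W\right) = 3 \cdot 2 W \left(W + u\right) = 6 W \left(W + u\right)$)
$w = -1206$ ($w = \left(6 \left(-13\right) \left(-13 - 5\right) - 1593\right) - 1017 = \left(6 \left(-13\right) \left(-18\right) - 1593\right) - 1017 = \left(1404 - 1593\right) - 1017 = -189 - 1017 = -1206$)
$\frac{2714}{S{\left(53 \right)}} - \frac{1489}{w} = \frac{2714}{56 \cdot 53} - \frac{1489}{-1206} = \frac{2714}{2968} - - \frac{1489}{1206} = 2714 \cdot \frac{1}{2968} + \frac{1489}{1206} = \frac{1357}{1484} + \frac{1489}{1206} = \frac{1923109}{894852}$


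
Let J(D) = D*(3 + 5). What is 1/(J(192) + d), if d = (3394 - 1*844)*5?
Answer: 1/14286 ≈ 6.9999e-5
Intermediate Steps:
J(D) = 8*D (J(D) = D*8 = 8*D)
d = 12750 (d = (3394 - 844)*5 = 2550*5 = 12750)
1/(J(192) + d) = 1/(8*192 + 12750) = 1/(1536 + 12750) = 1/14286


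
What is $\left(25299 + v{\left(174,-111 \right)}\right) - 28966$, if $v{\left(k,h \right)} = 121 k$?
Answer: $17387$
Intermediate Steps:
$\left(25299 + v{\left(174,-111 \right)}\right) - 28966 = \left(25299 + 121 \cdot 174\right) - 28966 = \left(25299 + 21054\right) - 28966 = 46353 - 28966 = 17387$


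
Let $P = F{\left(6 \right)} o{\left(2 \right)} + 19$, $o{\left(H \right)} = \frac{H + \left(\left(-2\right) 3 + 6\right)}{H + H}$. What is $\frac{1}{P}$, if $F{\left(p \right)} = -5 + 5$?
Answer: $\frac{1}{19} \approx 0.052632$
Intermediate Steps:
$o{\left(H \right)} = \frac{1}{2}$ ($o{\left(H \right)} = \frac{H + \left(-6 + 6\right)}{2 H} = \left(H + 0\right) \frac{1}{2 H} = H \frac{1}{2 H} = \frac{1}{2}$)
$F{\left(p \right)} = 0$
$P = 19$ ($P = 0 \cdot \frac{1}{2} + 19 = 0 + 19 = 19$)
$\frac{1}{P} = \frac{1}{19}$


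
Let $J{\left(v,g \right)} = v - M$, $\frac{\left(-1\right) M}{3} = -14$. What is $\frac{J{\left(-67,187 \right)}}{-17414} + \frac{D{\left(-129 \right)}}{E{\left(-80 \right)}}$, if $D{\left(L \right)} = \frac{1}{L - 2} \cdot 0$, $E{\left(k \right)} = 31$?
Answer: $\frac{109}{17414} \approx 0.0062593$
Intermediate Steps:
$M = 42$ ($M = \left(-3\right) \left(-14\right) = 42$)
$D{\left(L \right)} = 0$ ($D{\left(L \right)} = \frac{1}{-2 + L} 0 = 0$)
$J{\left(v,g \right)} = -42 + v$ ($J{\left(v,g \right)} = v - 42 = -42 + v$)
$\frac{J{\left(-67,187 \right)}}{-17414} + \frac{D{\left(-129 \right)}}{E{\left(-80 \right)}} = \frac{-42 - 67}{-17414} + \frac{0}{31} = \left(-109\right) \left(- \frac{1}{17414}\right) + 0 \cdot \frac{1}{31} = \frac{109}{17414} + 0 = \frac{109}{17414}$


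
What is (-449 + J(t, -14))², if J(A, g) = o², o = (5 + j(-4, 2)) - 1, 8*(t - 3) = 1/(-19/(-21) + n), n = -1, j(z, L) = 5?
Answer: 135424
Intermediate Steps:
t = 27/16 (t = 3 + 1/(8*(-19/(-21) - 1)) = 3 + 1/(8*(-19*(-1/21) - 1)) = 3 + 1/(8*(19/21 - 1)) = 3 + 1/(8*(-2/21)) = 3 + (⅛)*(-21/2) = 3 - 21/16 = 27/16 ≈ 1.6875)
o = 9 (o = (5 + 5) - 1 = 10 - 1 = 9)
J(A, g) = 81 (J(A, g) = 9² = 81)
(-449 + J(t, -14))² = (-449 + 81)² = (-368)² = 135424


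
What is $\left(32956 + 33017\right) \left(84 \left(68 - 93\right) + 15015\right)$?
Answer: $852041295$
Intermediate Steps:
$\left(32956 + 33017\right) \left(84 \left(68 - 93\right) + 15015\right) = 65973 \left(84 \left(-25\right) + 15015\right) = 65973 \left(-2100 + 15015\right) = 65973 \cdot 12915 = 852041295$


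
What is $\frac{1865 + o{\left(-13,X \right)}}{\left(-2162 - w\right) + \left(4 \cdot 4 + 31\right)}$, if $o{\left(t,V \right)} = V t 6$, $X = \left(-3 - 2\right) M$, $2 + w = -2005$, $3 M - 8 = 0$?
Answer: $- \frac{2905}{108} \approx -26.898$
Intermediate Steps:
$M = \frac{8}{3}$ ($M = \frac{8}{3} + \frac{1}{3} \cdot 0 = \frac{8}{3} + 0 = \frac{8}{3} \approx 2.6667$)
$w = -2007$ ($w = -2 - 2005 = -2007$)
$X = - \frac{40}{3}$ ($X = \left(-3 - 2\right) \frac{8}{3} = \left(-5\right) \frac{8}{3} = - \frac{40}{3} \approx -13.333$)
$o{\left(t,V \right)} = 6 V t$
$\frac{1865 + o{\left(-13,X \right)}}{\left(-2162 - w\right) + \left(4 \cdot 4 + 31\right)} = \frac{1865 + 6 \left(- \frac{40}{3}\right) \left(-13\right)}{\left(-2162 - -2007\right) + \left(4 \cdot 4 + 31\right)} = \frac{1865 + 1040}{\left(-2162 + 2007\right) + \left(16 + 31\right)} = \frac{2905}{-155 + 47} = \frac{2905}{-108} = 2905 \left(- \frac{1}{108}\right) = - \frac{2905}{108}$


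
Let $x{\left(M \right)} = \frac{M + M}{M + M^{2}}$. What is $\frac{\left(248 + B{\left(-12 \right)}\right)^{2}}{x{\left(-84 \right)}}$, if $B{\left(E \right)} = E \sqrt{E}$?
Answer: $-2480704 + 494016 i \sqrt{3} \approx -2.4807 \cdot 10^{6} + 8.5566 \cdot 10^{5} i$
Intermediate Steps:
$x{\left(M \right)} = \frac{2 M}{M + M^{2}}$
$B{\left(E \right)} = E^{\frac{3}{2}}$
$\frac{\left(248 + B{\left(-12 \right)}\right)^{2}}{x{\left(-84 \right)}} = \frac{\left(248 + \left(-12\right)^{\frac{3}{2}}\right)^{2}}{2 \frac{1}{1 - 84}} = \frac{\left(248 - 24 i \sqrt{3}\right)^{2}}{2 \frac{1}{-83}} = \frac{\left(248 - 24 i \sqrt{3}\right)^{2}}{2 \left(- \frac{1}{83}\right)} = \frac{\left(248 - 24 i \sqrt{3}\right)^{2}}{- \frac{2}{83}} = \left(248 - 24 i \sqrt{3}\right)^{2} \left(- \frac{83}{2}\right) = - \frac{83 \left(248 - 24 i \sqrt{3}\right)^{2}}{2}$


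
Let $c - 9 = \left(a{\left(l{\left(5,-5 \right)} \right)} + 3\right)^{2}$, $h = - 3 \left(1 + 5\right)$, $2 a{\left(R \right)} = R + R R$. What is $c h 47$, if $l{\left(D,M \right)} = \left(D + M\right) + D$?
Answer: $-281718$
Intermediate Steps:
$l{\left(D,M \right)} = M + 2 D$
$a{\left(R \right)} = \frac{R}{2} + \frac{R^{2}}{2}$ ($a{\left(R \right)} = \frac{R + R R}{2} = \frac{R + R^{2}}{2} = \frac{R}{2} + \frac{R^{2}}{2}$)
$h = -18$ ($h = \left(-3\right) 6 = -18$)
$c = 333$ ($c = 9 + \left(\frac{\left(-5 + 2 \cdot 5\right) \left(1 + \left(-5 + 2 \cdot 5\right)\right)}{2} + 3\right)^{2} = 9 + \left(\frac{\left(-5 + 10\right) \left(1 + \left(-5 + 10\right)\right)}{2} + 3\right)^{2} = 9 + \left(\frac{1}{2} \cdot 5 \left(1 + 5\right) + 3\right)^{2} = 9 + \left(\frac{1}{2} \cdot 5 \cdot 6 + 3\right)^{2} = 9 + \left(15 + 3\right)^{2} = 9 + 18^{2} = 9 + 324 = 333$)
$c h 47 = 333 \left(-18\right) 47 = \left(-5994\right) 47 = -281718$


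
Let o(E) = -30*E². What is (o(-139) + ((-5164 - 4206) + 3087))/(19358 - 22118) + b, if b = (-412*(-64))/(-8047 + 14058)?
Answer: 3594698723/16590360 ≈ 216.67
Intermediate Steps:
b = 26368/6011 ≈ 4.3866
(o(-139) + ((-5164 - 4206) + 3087))/(19358 - 22118) + b = (-30*(-139)² + ((-5164 - 4206) + 3087))/(19358 - 22118) + 26368/6011 = (-30*19321 + (-9370 + 3087))/(-2760) + 26368/6011 = (-579630 - 6283)*(-1/2760) + 26368/6011 = -585913*(-1/2760) + 26368/6011 = 585913/2760 + 26368/6011 = 3594698723/16590360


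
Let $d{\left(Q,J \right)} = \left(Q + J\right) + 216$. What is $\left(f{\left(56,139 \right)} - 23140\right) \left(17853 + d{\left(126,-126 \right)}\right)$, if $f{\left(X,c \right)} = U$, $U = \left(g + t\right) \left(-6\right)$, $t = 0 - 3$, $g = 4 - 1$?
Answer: $-418116660$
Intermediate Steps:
$g = 3$ ($g = 4 - 1 = 3$)
$t = -3$
$U = 0$ ($U = \left(3 - 3\right) \left(-6\right) = 0 \left(-6\right) = 0$)
$f{\left(X,c \right)} = 0$
$d{\left(Q,J \right)} = 216 + J + Q$ ($d{\left(Q,J \right)} = \left(J + Q\right) + 216 = 216 + J + Q$)
$\left(f{\left(56,139 \right)} - 23140\right) \left(17853 + d{\left(126,-126 \right)}\right) = \left(0 - 23140\right) \left(17853 + \left(216 - 126 + 126\right)\right) = - 23140 \left(17853 + 216\right) = \left(-23140\right) 18069 = -418116660$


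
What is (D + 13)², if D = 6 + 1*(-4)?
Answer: 225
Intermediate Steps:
D = 2 (D = 6 - 4 = 2)
(D + 13)² = (2 + 13)² = 15² = 225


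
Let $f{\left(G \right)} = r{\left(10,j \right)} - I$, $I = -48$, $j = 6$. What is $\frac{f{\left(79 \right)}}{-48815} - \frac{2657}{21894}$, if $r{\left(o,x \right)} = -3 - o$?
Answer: $- \frac{26093549}{213751122} \approx -0.12207$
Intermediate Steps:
$f{\left(G \right)} = 35$ ($f{\left(G \right)} = \left(-3 - 10\right) - -48 = \left(-3 - 10\right) + 48 = -13 + 48 = 35$)
$\frac{f{\left(79 \right)}}{-48815} - \frac{2657}{21894} = \frac{35}{-48815} - \frac{2657}{21894} = 35 \left(- \frac{1}{48815}\right) - \frac{2657}{21894} = - \frac{7}{9763} - \frac{2657}{21894} = - \frac{26093549}{213751122}$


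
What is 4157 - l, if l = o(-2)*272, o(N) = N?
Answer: 4701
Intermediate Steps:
l = -544 (l = -2*272 = -544)
4157 - l = 4157 - 1*(-544) = 4157 + 544 = 4701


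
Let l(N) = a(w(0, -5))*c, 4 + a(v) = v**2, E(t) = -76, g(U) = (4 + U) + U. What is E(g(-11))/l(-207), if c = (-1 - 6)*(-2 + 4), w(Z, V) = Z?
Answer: -19/14 ≈ -1.3571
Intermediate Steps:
g(U) = 4 + 2*U
a(v) = -4 + v**2
c = -14 (c = -7*2 = -14)
l(N) = 56 (l(N) = (-4 + 0**2)*(-14) = (-4 + 0)*(-14) = -4*(-14) = 56)
E(g(-11))/l(-207) = -76/56 = -76*1/56 = -19/14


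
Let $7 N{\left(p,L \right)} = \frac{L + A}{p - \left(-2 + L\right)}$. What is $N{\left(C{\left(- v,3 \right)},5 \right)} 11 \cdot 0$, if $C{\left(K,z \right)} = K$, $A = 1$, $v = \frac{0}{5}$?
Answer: $0$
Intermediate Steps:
$v = 0$ ($v = 0 \cdot \frac{1}{5} = 0$)
$N{\left(p,L \right)} = \frac{1 + L}{7 \left(2 + p - L\right)}$ ($N{\left(p,L \right)} = \frac{\left(L + 1\right) \frac{1}{p - \left(-2 + L\right)}}{7} = \frac{\left(1 + L\right) \frac{1}{2 + p - L}}{7} = \frac{\frac{1}{2 + p - L} \left(1 + L\right)}{7} = \frac{1 + L}{7 \left(2 + p - L\right)}$)
$N{\left(C{\left(- v,3 \right)},5 \right)} 11 \cdot 0 = \frac{1 + 5}{7 \left(2 - 0 - 5\right)} 11 \cdot 0 = \frac{1}{7} \frac{1}{2 + 0 - 5} \cdot 6 \cdot 11 \cdot 0 = \frac{1}{7} \frac{1}{-3} \cdot 6 \cdot 11 \cdot 0 = \frac{1}{7} \left(- \frac{1}{3}\right) 6 \cdot 11 \cdot 0 = \left(- \frac{2}{7}\right) 11 \cdot 0 = \left(- \frac{22}{7}\right) 0 = 0$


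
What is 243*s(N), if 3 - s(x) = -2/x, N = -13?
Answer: 8991/13 ≈ 691.62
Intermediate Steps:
s(x) = 3 + 2/x (s(x) = 3 - (-2)/x = 3 + 2/x)
243*s(N) = 243*(3 + 2/(-13)) = 243*(3 + 2*(-1/13)) = 243*(3 - 2/13) = 243*(37/13) = 8991/13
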